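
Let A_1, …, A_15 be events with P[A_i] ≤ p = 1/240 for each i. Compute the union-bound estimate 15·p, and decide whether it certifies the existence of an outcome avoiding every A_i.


Union bound: P[∪_{i=1}^{15} A_i] ≤ Σ_i P[A_i] ≤ 15·p = 15·(1/240) = 1/16.
Numerically: 1/16 ≈ 0.062500.
Is 1/16 < 1? YES.
Since P[∪ A_i] ≤ 1/16 < 1, the complement has P[∩ A_i^c] ≥ 1 − 1/16 = 15/16 > 0, so some outcome avoids every A_i.

15·p = 1/16 ≈ 0.062500; existence CERTIFIED by the union bound.


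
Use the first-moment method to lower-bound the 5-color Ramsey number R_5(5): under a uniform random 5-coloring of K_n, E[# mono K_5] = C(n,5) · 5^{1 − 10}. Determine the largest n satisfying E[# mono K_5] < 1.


We need C(n, 5) · 5^{1 − 10} < 1, i.e. C(n, 5) < 5^{10 − 1} = 1953125.
Check values of n near the boundary:
  n = 43: C(43, 5) = 962598; 962598 < 1953125? YES
  n = 44: C(44, 5) = 1086008; 1086008 < 1953125? YES
  n = 45: C(45, 5) = 1221759; 1221759 < 1953125? YES
  n = 46: C(46, 5) = 1370754; 1370754 < 1953125? YES
  n = 47: C(47, 5) = 1533939; 1533939 < 1953125? YES
  n = 48: C(48, 5) = 1712304; 1712304 < 1953125? YES
  n = 49: C(49, 5) = 1906884; 1906884 < 1953125? YES
  n = 50: C(50, 5) = 2118760; 2118760 < 1953125? NO
The largest n with C(n, 5) < 1953125 is n = 49 (where E[X] = 1906884/1953125 ≈ 0.9763). Hence R_5(5) > 49, i.e. R_5(5) ≥ 50.

Largest n = 49; hence R_5(5) > 49.


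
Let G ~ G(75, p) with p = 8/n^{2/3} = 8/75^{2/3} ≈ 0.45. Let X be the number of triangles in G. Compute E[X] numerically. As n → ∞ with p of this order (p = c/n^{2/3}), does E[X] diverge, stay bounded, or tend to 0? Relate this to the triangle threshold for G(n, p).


Number of potential triangles: C(75, 3) = 67525.
Each occurs with probability p³ ≈ (0.45)³ ≈ 9.10222e-02.
By linearity: E[X] = C(75, 3)·p³ ≈ 67525 · 9.10222e-02 ≈ 6146.276.
Since α = 2/3 < 1, p = c/n^{2/3} ≫ 1/n is above the triangle threshold p ~ 1/n. Asymptotically E[X] ~ (c³/6)·n^{3(1−α)} = (8³/6)·n^{1} → ∞; triangles are abundant w.h.p.

E[X] ≈ 6146.276; in regime p = Θ(1/n^{2/3}) E[X] diverges (above the triangle threshold p ~ 1/n).


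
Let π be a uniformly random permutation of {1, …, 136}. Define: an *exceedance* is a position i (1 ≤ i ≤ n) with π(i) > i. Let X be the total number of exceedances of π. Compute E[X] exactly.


Write X = Σ_{i=1}^{136} X_i, where X_i = 1_{π(i) > i}.
For each fixed i, π(i) is uniform over {1, …, 136} (marginal of a uniform permutation), so P[π(i) > i] = (n − i)/n. Summing: Σ_{i=1}^{136} (n − i)/n = (0 + 1 + … + 135)/136 = 136(136 − 1)/(2·136) = (136 − 1)/2.
Hence E[X] = Σ_{i=1}^{136} (136 − i)/136 = 135/2 ≈ 67.500.

E[X] = 135/2 = 67.500.


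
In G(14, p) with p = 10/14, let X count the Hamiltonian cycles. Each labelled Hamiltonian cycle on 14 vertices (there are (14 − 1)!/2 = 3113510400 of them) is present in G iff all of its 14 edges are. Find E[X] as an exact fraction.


K_14 has (14 − 1)!/2 = 3113510400 labelled Hamiltonian cycles.
For each such Hamiltonian cycle H, let X_H = 1 if all 14 edges of H are present in G. Then P[X_H = 1] = p^{14} = (5/7)^{14} = 6103515625/678223072849.
Summing the indicators: E[X] = Σ_H E[X_H] = 3113510400 · p^{14} = 3113510400 · 6103515625/678223072849 = 2714765625000000000/96889010407.
Numerically: E[X] ≈ 2.8e+07.

E[X] = 3113510400 · (5/7)^{14} = 2714765625000000000/96889010407 ≈ 2.8e+07.


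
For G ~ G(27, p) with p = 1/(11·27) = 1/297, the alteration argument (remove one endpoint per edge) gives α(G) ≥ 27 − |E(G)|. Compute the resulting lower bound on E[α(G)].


E[|E(G)|] = C(27, 2)·p = 351 · (1/297) = 13/11.
E[α(G)] ≥ n − E[|E(G)|] = 27 − 13/11 = 284/11.
Numerically: ≈ 25.81818.
(This is only a lower bound; the true E[α(G)] may be larger.)

E[α(G)] ≥ 284/11 ≈ 25.81818.


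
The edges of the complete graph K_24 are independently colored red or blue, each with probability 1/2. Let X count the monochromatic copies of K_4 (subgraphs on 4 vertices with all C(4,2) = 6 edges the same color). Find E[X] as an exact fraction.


Let X = Σ_S X_S over the C(24, 4) = 10626 subsets S of size 4, where X_S = 1 if the K_4 on S is monochromatic.
For a fixed S, the K_4 on S has C(4, 2) = 6 edges. P[all 6 edges red] = (1/2)^6, and likewise for blue, so P[monochromatic] = 2·(1/2)^6 = 2^{1 − 6} = 1/32.
By linearity of expectation: E[X] = C(24, 4) · 2^{1 − 6} = 10626 · 1/32 = 5313/16.
Numerically: E[X] ≈ 332.0625.

E[X] = C(24,4)·2^(1−C(4,2)) = 5313/16 ≈ 332.0625.


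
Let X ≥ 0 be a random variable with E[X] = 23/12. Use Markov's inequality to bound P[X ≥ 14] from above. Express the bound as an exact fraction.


μ = E[X] = 23/12, a = 14.
Markov: P[X ≥ 14] ≤ μ/a = (23/12)/14 = 23/168.
Numerically: ≈ 0.13690.
(Since a = 14 > μ = 1.91667, the bound 23/168 is < 1 and informative.)

P[X ≥ 14] ≤ 23/168 ≈ 0.13690.


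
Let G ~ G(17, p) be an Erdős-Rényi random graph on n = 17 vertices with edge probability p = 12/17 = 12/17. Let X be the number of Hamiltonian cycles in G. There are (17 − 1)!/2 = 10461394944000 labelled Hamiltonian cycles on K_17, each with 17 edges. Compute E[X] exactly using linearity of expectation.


K_17 has (17 − 1)!/2 = 10461394944000 labelled Hamiltonian cycles.
For each such Hamiltonian cycle H, let X_H = 1 if all 17 edges of H are present in G. Then P[X_H = 1] = p^{17} = (12/17)^{17} = 2218611106740436992/827240261886336764177.
By linearity of expectation: E[X] = Σ_H E[X_H] = 10461394944000 · p^{17} = 10461394944000 · 2218611106740436992/827240261886336764177 = 23209767014756651868459368448000/827240261886336764177.
Numerically: E[X] ≈ 2.80569e+10.

E[X] = 10461394944000 · (12/17)^{17} = 23209767014756651868459368448000/827240261886336764177 ≈ 2.80569e+10.


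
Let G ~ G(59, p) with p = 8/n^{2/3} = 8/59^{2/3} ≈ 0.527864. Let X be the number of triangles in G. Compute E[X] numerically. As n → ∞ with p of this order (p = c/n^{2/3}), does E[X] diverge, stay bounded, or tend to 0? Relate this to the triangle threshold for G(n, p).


Number of potential triangles: C(59, 3) = 32509.
Each occurs with probability p³ ≈ (0.527864)³ ≈ 1.47084171e-01.
By linearity: E[X] = C(59, 3)·p³ ≈ 32509 · 1.47084171e-01 ≈ 4781.559322.
Since α = 2/3 < 1, p = c/n^{2/3} ≫ 1/n is above the triangle threshold p ~ 1/n. Asymptotically E[X] ~ (c³/6)·n^{3(1−α)} = (8³/6)·n^{1} → ∞; triangles are abundant w.h.p.

E[X] ≈ 4781.559322; in regime p = Θ(1/n^{2/3}) E[X] diverges (above the triangle threshold p ~ 1/n).


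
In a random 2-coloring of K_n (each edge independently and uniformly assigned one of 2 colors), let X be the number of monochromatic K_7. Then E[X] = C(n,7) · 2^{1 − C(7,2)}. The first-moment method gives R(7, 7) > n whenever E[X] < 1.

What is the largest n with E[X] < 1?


We need C(n, 7) · 2^{1 − 21} < 1, i.e. C(n, 7) < 2^{21 − 1} = 1048576.
Check values of n near the boundary:
  n = 21: C(21, 7) = 116280; 116280 < 1048576? YES
  n = 22: C(22, 7) = 170544; 170544 < 1048576? YES
  n = 23: C(23, 7) = 245157; 245157 < 1048576? YES
  n = 24: C(24, 7) = 346104; 346104 < 1048576? YES
  n = 25: C(25, 7) = 480700; 480700 < 1048576? YES
  n = 26: C(26, 7) = 657800; 657800 < 1048576? YES
  n = 27: C(27, 7) = 888030; 888030 < 1048576? YES
  n = 28: C(28, 7) = 1184040; 1184040 < 1048576? NO
The largest n with C(n, 7) < 1048576 is n = 27 (where E[X] = 444015/524288 ≈ 0.8468914). Hence R(7, 7) > 27, i.e. R(7, 7) ≥ 28.

Largest n = 27; hence R(7, 7) > 27.


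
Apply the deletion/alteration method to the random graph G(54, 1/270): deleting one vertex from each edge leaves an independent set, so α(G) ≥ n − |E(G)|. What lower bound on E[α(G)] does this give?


E[|E(G)|] = C(54, 2)·p = 1431 · (1/270) = 53/10.
E[α(G)] ≥ n − E[|E(G)|] = 54 − 53/10 = 487/10.
Numerically: ≈ 48.7000.
(This is only a lower bound; the true E[α(G)] may be larger.)

E[α(G)] ≥ 487/10 ≈ 48.7000.


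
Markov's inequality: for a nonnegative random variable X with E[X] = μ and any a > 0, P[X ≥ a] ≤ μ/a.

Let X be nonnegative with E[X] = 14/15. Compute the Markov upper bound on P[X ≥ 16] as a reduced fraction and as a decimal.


μ = E[X] = 14/15, a = 16.
Markov: P[X ≥ 16] ≤ μ/a = (14/15)/16 = 7/120.
Numerically: ≈ 0.0583.
(Since a = 16 > μ = 0.9333, the bound 7/120 is < 1 and informative.)

P[X ≥ 16] ≤ 7/120 ≈ 0.0583.


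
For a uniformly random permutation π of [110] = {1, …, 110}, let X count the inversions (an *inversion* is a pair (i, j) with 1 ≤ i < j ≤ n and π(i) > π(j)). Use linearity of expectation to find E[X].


Write X = Σ X_I over the C(110, 2) = 5995 pairs i < j, with X_I the indicator of one inversion.
There are 5995 indicators.
For each fixed pair i < j, the values π(i) and π(j) are two distinct elements of {1, …, 110} in uniformly random order; by symmetry P[π(i) > π(j)] = 1/2.
By linearity: E[X] = 5995 · (1/2) = C(110, 2) · (1/2) = 5995/2 = 5995/2 ≈ 2997.500000.

E[X] = 5995/2 = 2997.500000.


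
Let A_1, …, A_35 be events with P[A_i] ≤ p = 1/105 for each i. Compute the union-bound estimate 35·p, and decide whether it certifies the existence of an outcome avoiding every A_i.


Union bound: P[∪_{i=1}^{35} A_i] ≤ Σ_i P[A_i] ≤ 35·p = 35·(1/105) = 1/3.
Numerically: 1/3 ≈ 0.33333.
Is 1/3 < 1? YES.
Since P[∪ A_i] ≤ 1/3 < 1, the complement has P[∩ A_i^c] ≥ 1 − 1/3 = 2/3 > 0, so some outcome avoids every A_i.

35·p = 1/3 ≈ 0.33333; existence CERTIFIED by the union bound.


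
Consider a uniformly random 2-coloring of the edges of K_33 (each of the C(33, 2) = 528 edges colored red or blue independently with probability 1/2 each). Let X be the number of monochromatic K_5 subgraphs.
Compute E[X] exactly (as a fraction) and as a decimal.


Let X = Σ_S X_S over the C(33, 5) = 237336 subsets S of size 5, where X_S = 1 if the K_5 on S is monochromatic.
For a fixed S, the K_5 on S has C(5, 2) = 10 edges. P[all 10 edges red] = (1/2)^10, and likewise for blue, so P[monochromatic] = 2·(1/2)^10 = 2^{1 − 10} = 1/512.
By linearity: E[X] = C(33, 5) · 2^{1 − 10} = 237336 · 1/512 = 29667/64.
Numerically: E[X] ≈ 463.5469.

E[X] = C(33,5)·2^(1−C(5,2)) = 29667/64 ≈ 463.5469.


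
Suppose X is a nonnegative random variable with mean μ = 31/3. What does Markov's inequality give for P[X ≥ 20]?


μ = E[X] = 31/3, a = 20.
Markov: P[X ≥ 20] ≤ μ/a = (31/3)/20 = 31/60.
Numerically: ≈ 0.516667.
(Since a = 20 > μ = 10.333333, the bound 31/60 is < 1 and informative.)

P[X ≥ 20] ≤ 31/60 ≈ 0.516667.


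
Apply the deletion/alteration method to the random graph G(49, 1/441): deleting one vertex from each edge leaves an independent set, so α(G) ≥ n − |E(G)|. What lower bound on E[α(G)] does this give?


E[|E(G)|] = C(49, 2)·p = 1176 · (1/441) = 8/3.
E[α(G)] ≥ n − E[|E(G)|] = 49 − 8/3 = 139/3.
Numerically: ≈ 46.33333.
(This is only a lower bound; the true E[α(G)] may be larger.)

E[α(G)] ≥ 139/3 ≈ 46.33333.


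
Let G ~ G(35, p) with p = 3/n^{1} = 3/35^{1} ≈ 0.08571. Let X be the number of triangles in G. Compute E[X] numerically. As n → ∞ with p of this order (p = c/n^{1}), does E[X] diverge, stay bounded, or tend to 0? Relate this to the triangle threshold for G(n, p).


Number of potential triangles: C(35, 3) = 6545.
Each occurs with probability p³ ≈ (0.08571)³ ≈ 6.297376e-04.
By linearity: E[X] = C(35, 3)·p³ ≈ 6545 · 6.297376e-04 ≈ 4.1216.
Here α = 1, so p = 3/n is exactly at the triangle threshold p ~ 1/n. Asymptotically E[X] → c³/6 = 3³/6 = 9/2 ≈ 4.5000, a bounded constant. In this regime the triangle count is asymptotically Poisson(c³/6).

E[X] ≈ 4.1216; in regime p = Θ(1/n^{1}) E[X] stays bounded (at the triangle threshold p ~ 1/n).


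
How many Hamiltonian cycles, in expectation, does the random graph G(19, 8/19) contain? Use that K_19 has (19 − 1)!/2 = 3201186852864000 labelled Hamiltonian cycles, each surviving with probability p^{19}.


K_19 has (19 − 1)!/2 = 3201186852864000 labelled Hamiltonian cycles.
For each such Hamiltonian cycle H, let X_H = 1 if all 19 edges of H are present in G. Then P[X_H = 1] = p^{19} = (8/19)^{19} = 144115188075855872/1978419655660313589123979.
By linearity of expectation: E[X] = Σ_H E[X_H] = 3201186852864000 · p^{19} = 3201186852864000 · 144115188075855872/1978419655660313589123979 = 461339645366452518590934417408000/1978419655660313589123979.
Numerically: E[X] ≈ 2.33e+08.

E[X] = 3201186852864000 · (8/19)^{19} = 461339645366452518590934417408000/1978419655660313589123979 ≈ 2.33e+08.


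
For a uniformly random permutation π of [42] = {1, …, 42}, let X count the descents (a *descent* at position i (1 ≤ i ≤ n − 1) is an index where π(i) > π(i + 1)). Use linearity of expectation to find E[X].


Write X = Σ X_I over i = 1, …, 41, with X_I the indicator of one descent.
There are 41 indicators.
For each fixed i, the pair (π(i), π(i+1)) is a uniformly random ordered pair of distinct values from {1, …, 42}; by symmetry P[π(i) > π(i+1)] = 1/2.
By linearity: E[X] = 41 · (1/2) = (42 − 1) · (1/2) = 41/2 ≈ 20.500.

E[X] = 41/2 = 20.500.


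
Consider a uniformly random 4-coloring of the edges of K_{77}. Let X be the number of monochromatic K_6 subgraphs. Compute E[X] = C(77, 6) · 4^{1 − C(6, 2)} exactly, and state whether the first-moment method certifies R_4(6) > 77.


E[X] = C(77, 6) · 4^{1 − 15} = 237093780 · 4^{−14} = 237093780/268435456.
As a reduced fraction: E[X] = 59273445/67108864 ≈ 0.883243.
Is E[X] < 1? YES.
Since E[X] < 1, there exists a 4-coloring of K_{77} with no monochromatic K_6; hence R_4(6) > 77.

E[X] = 59273445/67108864 ≈ 0.883243; E[X] < 1, so R_4(6) > 77.


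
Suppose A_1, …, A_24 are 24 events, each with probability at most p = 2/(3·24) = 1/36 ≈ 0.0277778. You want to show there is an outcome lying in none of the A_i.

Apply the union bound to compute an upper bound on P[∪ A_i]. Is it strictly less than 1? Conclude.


Union bound: P[∪_{i=1}^{24} A_i] ≤ Σ_i P[A_i] ≤ 24·p = 24·(1/36) = 2/3.
Numerically: 2/3 ≈ 0.6666667.
Is 2/3 < 1? YES.
Since P[∪ A_i] ≤ 2/3 < 1, the complement has P[∩ A_i^c] ≥ 1 − 2/3 = 1/3 > 0, so some outcome avoids every A_i.

24·p = 2/3 ≈ 0.6666667; existence CERTIFIED by the union bound.


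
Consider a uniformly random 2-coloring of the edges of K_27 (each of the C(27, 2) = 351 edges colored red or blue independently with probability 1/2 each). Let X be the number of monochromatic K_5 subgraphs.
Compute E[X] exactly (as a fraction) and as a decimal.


Let X = Σ_S X_S over the C(27, 5) = 80730 subsets S of size 5, where X_S = 1 if the K_5 on S is monochromatic.
For a fixed S, the K_5 on S has C(5, 2) = 10 edges. P[all 10 edges red] = (1/2)^10, and likewise for blue, so P[monochromatic] = 2·(1/2)^10 = 2^{1 − 10} = 1/512.
By linearity of expectation: E[X] = C(27, 5) · 2^{1 − 10} = 80730 · 1/512 = 40365/256.
Numerically: E[X] ≈ 157.6758.

E[X] = C(27,5)·2^(1−C(5,2)) = 40365/256 ≈ 157.6758.


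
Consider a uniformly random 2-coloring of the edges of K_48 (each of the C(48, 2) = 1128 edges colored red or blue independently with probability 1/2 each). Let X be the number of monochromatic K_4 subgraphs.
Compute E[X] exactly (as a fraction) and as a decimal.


Let X = Σ_S X_S over the C(48, 4) = 194580 subsets S of size 4, where X_S = 1 if the K_4 on S is monochromatic.
For a fixed S, the K_4 on S has C(4, 2) = 6 edges. P[all 6 edges red] = (1/2)^6, and likewise for blue, so P[monochromatic] = 2·(1/2)^6 = 2^{1 − 6} = 1/32.
Summing: E[X] = C(48, 4) · 2^{1 − 6} = 194580 · 1/32 = 48645/8.
Numerically: E[X] ≈ 6080.6250.

E[X] = C(48,4)·2^(1−C(4,2)) = 48645/8 ≈ 6080.6250.


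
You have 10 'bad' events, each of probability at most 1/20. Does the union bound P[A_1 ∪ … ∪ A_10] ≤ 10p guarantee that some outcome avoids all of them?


Union bound: P[∪_{i=1}^{10} A_i] ≤ Σ_i P[A_i] ≤ 10·p = 10·(1/20) = 1/2.
Numerically: 1/2 ≈ 0.500.
Is 1/2 < 1? YES.
Since P[∪ A_i] ≤ 1/2 < 1, the complement has P[∩ A_i^c] ≥ 1 − 1/2 = 1/2 > 0, so some outcome avoids every A_i.

10·p = 1/2 ≈ 0.500; existence CERTIFIED by the union bound.


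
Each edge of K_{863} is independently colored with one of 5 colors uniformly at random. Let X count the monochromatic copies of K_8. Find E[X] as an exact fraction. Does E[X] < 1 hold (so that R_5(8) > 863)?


E[X] = C(863, 8) · 5^{1 − 28} = 7386423071602617757 · 5^{−27} = 7386423071602617757/7450580596923828125.
As a reduced fraction: E[X] = 7386423071602617757/7450580596923828125 ≈ 0.991389.
Is E[X] < 1? YES.
Since E[X] < 1, there exists a 5-coloring of K_{863} with no monochromatic K_8; hence R_5(8) > 863.

E[X] = 7386423071602617757/7450580596923828125 ≈ 0.991389; E[X] < 1, so R_5(8) > 863.


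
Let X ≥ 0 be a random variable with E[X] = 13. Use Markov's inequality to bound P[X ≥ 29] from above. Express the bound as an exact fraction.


μ = E[X] = 13, a = 29.
Markov: P[X ≥ 29] ≤ μ/a = (13)/29 = 13/29.
Numerically: ≈ 0.44828.
(Since a = 29 > μ = 13.00000, the bound 13/29 is < 1 and informative.)

P[X ≥ 29] ≤ 13/29 ≈ 0.44828.


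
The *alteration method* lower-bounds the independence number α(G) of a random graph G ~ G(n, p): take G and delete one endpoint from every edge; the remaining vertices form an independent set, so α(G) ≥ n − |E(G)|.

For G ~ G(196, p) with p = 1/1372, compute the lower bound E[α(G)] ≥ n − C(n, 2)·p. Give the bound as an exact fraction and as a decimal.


E[|E(G)|] = C(196, 2)·p = 19110 · (1/1372) = 195/14.
E[α(G)] ≥ n − E[|E(G)|] = 196 − 195/14 = 2549/14.
Numerically: ≈ 182.07143.
(This is only a lower bound; the true E[α(G)] may be larger.)

E[α(G)] ≥ 2549/14 ≈ 182.07143.


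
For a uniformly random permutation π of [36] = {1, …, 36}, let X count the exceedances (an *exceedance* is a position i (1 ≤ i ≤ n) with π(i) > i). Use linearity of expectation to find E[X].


Write X = Σ_{i=1}^{36} X_i, where X_i = 1_{π(i) > i}.
For each fixed i, π(i) is uniform over {1, …, 36} (marginal of a uniform permutation), so P[π(i) > i] = (n − i)/n. Summing: Σ_{i=1}^{36} (n − i)/n = (0 + 1 + … + 35)/36 = 36(36 − 1)/(2·36) = (36 − 1)/2.
Hence E[X] = Σ_{i=1}^{36} (36 − i)/36 = 35/2 ≈ 17.50000.

E[X] = 35/2 = 17.50000.


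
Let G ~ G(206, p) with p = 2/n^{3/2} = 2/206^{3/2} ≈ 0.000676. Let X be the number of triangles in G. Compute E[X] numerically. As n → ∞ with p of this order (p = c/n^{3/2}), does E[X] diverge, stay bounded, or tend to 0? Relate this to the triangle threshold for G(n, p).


Number of potential triangles: C(206, 3) = 1435820.
Each occurs with probability p³ ≈ (0.000676)³ ≈ 3.09519e-10.
By linearity: E[X] = C(206, 3)·p³ ≈ 1435820 · 3.09519e-10 ≈ 0.000.
Since α = 3/2 > 1, p = c/n^{3/2} = o(1/n) is below the triangle threshold p ~ 1/n. Asymptotically E[X] ~ (c³/6)·n^{3(1−α)} = (2³/6)·n^{-1.5} → 0, so by Markov's inequality G has no triangles w.h.p.

E[X] ≈ 0.000; in regime p = Θ(1/n^{3/2}) E[X] tends to 0 (below the triangle threshold p ~ 1/n).


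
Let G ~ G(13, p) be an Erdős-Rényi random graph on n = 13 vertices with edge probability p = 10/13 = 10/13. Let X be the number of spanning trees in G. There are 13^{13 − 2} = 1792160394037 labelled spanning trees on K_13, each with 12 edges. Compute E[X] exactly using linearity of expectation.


K_13 has 13^{13 − 2} = 1792160394037 labelled spanning trees.
For each such spanning tree H, let X_H = 1 if all 12 edges of H are present in G. Then P[X_H = 1] = p^{12} = (10/13)^{12} = 1000000000000/23298085122481.
By linearity of expectation: E[X] = Σ_H E[X_H] = 1792160394037 · p^{12} = 1792160394037 · 1000000000000/23298085122481 = 1000000000000/13.
Numerically: E[X] ≈ 7.692e+10.

E[X] = 1792160394037 · (10/13)^{12} = 1000000000000/13 ≈ 7.692e+10.


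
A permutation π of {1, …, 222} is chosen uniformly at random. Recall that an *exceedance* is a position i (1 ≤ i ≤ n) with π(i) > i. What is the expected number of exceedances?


Write X = Σ_{i=1}^{222} X_i, where X_i = 1_{π(i) > i}.
For each fixed i, π(i) is uniform over {1, …, 222} (marginal of a uniform permutation), so P[π(i) > i] = (n − i)/n. Summing: Σ_{i=1}^{222} (n − i)/n = (0 + 1 + … + 221)/222 = 222(222 − 1)/(2·222) = (222 − 1)/2.
Hence E[X] = Σ_{i=1}^{222} (222 − i)/222 = 221/2 ≈ 110.500.

E[X] = 221/2 = 110.500.


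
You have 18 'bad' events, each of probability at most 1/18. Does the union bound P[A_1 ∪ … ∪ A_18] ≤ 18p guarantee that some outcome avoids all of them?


Union bound: P[∪_{i=1}^{18} A_i] ≤ Σ_i P[A_i] ≤ 18·p = 18·(1/18) = 1.
Numerically: 1 ≈ 1.000000.
Is 1 < 1? NO.
Since the bound 1 is ≥ 1, the union bound is uninformative here; it does NOT by itself certify existence.

18·p = 1 ≈ 1.000000; existence NOT certified by the union bound.


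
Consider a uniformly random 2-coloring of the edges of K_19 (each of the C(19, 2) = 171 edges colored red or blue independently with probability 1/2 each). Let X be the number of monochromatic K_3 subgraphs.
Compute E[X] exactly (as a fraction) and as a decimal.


Let X = Σ_S X_S over the C(19, 3) = 969 subsets S of size 3, where X_S = 1 if the K_3 on S is monochromatic.
For a fixed S, the K_3 on S has C(3, 2) = 3 edges. P[all 3 edges red] = (1/2)^3, and likewise for blue, so P[monochromatic] = 2·(1/2)^3 = 2^{1 − 3} = 1/4.
By linearity of expectation: E[X] = C(19, 3) · 2^{1 − 3} = 969 · 1/4 = 969/4.
Numerically: E[X] ≈ 242.250000.

E[X] = C(19,3)·2^(1−C(3,2)) = 969/4 ≈ 242.250000.


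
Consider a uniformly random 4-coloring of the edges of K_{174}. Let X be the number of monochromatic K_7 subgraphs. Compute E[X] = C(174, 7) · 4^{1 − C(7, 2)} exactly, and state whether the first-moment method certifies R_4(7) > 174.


E[X] = C(174, 7) · 4^{1 − 21} = 847879782984 · 4^{−20} = 847879782984/1099511627776.
As a reduced fraction: E[X] = 105984972873/137438953472 ≈ 0.771142.
Is E[X] < 1? YES.
Since E[X] < 1, there exists a 4-coloring of K_{174} with no monochromatic K_7; hence R_4(7) > 174.

E[X] = 105984972873/137438953472 ≈ 0.771142; E[X] < 1, so R_4(7) > 174.


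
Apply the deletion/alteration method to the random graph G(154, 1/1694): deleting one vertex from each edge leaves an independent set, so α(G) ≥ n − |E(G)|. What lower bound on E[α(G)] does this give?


E[|E(G)|] = C(154, 2)·p = 11781 · (1/1694) = 153/22.
E[α(G)] ≥ n − E[|E(G)|] = 154 − 153/22 = 3235/22.
Numerically: ≈ 147.0455.
(This is only a lower bound; the true E[α(G)] may be larger.)

E[α(G)] ≥ 3235/22 ≈ 147.0455.


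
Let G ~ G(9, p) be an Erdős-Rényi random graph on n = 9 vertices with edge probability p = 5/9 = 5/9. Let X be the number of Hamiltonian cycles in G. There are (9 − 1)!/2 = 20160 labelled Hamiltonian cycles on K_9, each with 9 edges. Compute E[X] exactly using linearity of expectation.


K_9 has (9 − 1)!/2 = 20160 labelled Hamiltonian cycles.
For each such Hamiltonian cycle H, let X_H = 1 if all 9 edges of H are present in G. Then P[X_H = 1] = p^{9} = (5/9)^{9} = 1953125/387420489.
By linearity of expectation: E[X] = Σ_H E[X_H] = 20160 · p^{9} = 20160 · 1953125/387420489 = 4375000000/43046721.
Numerically: E[X] ≈ 102.

E[X] = 20160 · (5/9)^{9} = 4375000000/43046721 ≈ 102.


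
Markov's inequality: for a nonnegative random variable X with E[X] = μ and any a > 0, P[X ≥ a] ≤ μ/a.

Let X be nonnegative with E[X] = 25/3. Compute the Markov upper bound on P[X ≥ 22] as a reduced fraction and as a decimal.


μ = E[X] = 25/3, a = 22.
Markov: P[X ≥ 22] ≤ μ/a = (25/3)/22 = 25/66.
Numerically: ≈ 0.378788.
(Since a = 22 > μ = 8.333333, the bound 25/66 is < 1 and informative.)

P[X ≥ 22] ≤ 25/66 ≈ 0.378788.


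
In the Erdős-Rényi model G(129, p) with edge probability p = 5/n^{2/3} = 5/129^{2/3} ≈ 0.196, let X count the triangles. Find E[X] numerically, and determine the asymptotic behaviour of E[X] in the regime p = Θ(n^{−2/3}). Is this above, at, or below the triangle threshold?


Number of potential triangles: C(129, 3) = 349504.
Each occurs with probability p³ ≈ (0.196)³ ≈ 7.51157e-03.
By linearity: E[X] = C(129, 3)·p³ ≈ 349504 · 7.51157e-03 ≈ 2625.323.
Since α = 2/3 < 1, p = c/n^{2/3} ≫ 1/n is above the triangle threshold p ~ 1/n. Asymptotically E[X] ~ (c³/6)·n^{3(1−α)} = (5³/6)·n^{1} → ∞; triangles are abundant w.h.p.

E[X] ≈ 2625.323; in regime p = Θ(1/n^{2/3}) E[X] diverges (above the triangle threshold p ~ 1/n).


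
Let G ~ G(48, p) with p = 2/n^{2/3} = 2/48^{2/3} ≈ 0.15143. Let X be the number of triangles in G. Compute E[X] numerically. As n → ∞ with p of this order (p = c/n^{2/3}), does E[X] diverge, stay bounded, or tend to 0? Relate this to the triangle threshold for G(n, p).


Number of potential triangles: C(48, 3) = 17296.
Each occurs with probability p³ ≈ (0.15143)³ ≈ 3.4722222e-03.
By linearity: E[X] = C(48, 3)·p³ ≈ 17296 · 3.4722222e-03 ≈ 60.05556.
Since α = 2/3 < 1, p = c/n^{2/3} ≫ 1/n is above the triangle threshold p ~ 1/n. Asymptotically E[X] ~ (c³/6)·n^{3(1−α)} = (2³/6)·n^{1} → ∞; triangles are abundant w.h.p.

E[X] ≈ 60.05556; in regime p = Θ(1/n^{2/3}) E[X] diverges (above the triangle threshold p ~ 1/n).


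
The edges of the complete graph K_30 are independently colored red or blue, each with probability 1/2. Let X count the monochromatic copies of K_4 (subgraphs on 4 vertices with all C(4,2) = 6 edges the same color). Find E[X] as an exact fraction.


Let X = Σ_S X_S over the C(30, 4) = 27405 subsets S of size 4, where X_S = 1 if the K_4 on S is monochromatic.
For a fixed S, the K_4 on S has C(4, 2) = 6 edges. P[all 6 edges red] = (1/2)^6, and likewise for blue, so P[monochromatic] = 2·(1/2)^6 = 2^{1 − 6} = 1/32.
By linearity of expectation: E[X] = C(30, 4) · 2^{1 − 6} = 27405 · 1/32 = 27405/32.
Numerically: E[X] ≈ 856.406.

E[X] = C(30,4)·2^(1−C(4,2)) = 27405/32 ≈ 856.406.


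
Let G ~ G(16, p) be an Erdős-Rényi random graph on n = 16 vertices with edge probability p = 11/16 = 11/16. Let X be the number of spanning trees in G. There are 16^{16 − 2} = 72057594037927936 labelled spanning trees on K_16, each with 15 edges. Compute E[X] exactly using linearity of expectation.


K_16 has 16^{16 − 2} = 72057594037927936 labelled spanning trees.
For each such spanning tree H, let X_H = 1 if all 15 edges of H are present in G. Then P[X_H = 1] = p^{15} = (11/16)^{15} = 4177248169415651/1152921504606846976.
Summing the indicators: E[X] = Σ_H E[X_H] = 72057594037927936 · p^{15} = 72057594037927936 · 4177248169415651/1152921504606846976 = 4177248169415651/16.
Numerically: E[X] ≈ 2.61e+14.

E[X] = 72057594037927936 · (11/16)^{15} = 4177248169415651/16 ≈ 2.61e+14.


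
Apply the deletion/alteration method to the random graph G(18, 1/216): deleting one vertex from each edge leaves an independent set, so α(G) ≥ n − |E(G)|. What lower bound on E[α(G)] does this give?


E[|E(G)|] = C(18, 2)·p = 153 · (1/216) = 17/24.
E[α(G)] ≥ n − E[|E(G)|] = 18 − 17/24 = 415/24.
Numerically: ≈ 17.2917.
(This is only a lower bound; the true E[α(G)] may be larger.)

E[α(G)] ≥ 415/24 ≈ 17.2917.


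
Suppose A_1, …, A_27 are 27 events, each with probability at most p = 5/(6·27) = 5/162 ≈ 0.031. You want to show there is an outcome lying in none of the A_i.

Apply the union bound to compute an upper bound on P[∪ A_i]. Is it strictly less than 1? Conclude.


Union bound: P[∪_{i=1}^{27} A_i] ≤ Σ_i P[A_i] ≤ 27·p = 27·(5/162) = 5/6.
Numerically: 5/6 ≈ 0.833.
Is 5/6 < 1? YES.
Since P[∪ A_i] ≤ 5/6 < 1, the complement has P[∩ A_i^c] ≥ 1 − 5/6 = 1/6 > 0, so some outcome avoids every A_i.

27·p = 5/6 ≈ 0.833; existence CERTIFIED by the union bound.


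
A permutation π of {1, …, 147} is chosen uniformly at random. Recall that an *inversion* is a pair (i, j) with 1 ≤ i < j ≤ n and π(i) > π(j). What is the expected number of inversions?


Write X = Σ X_I over the C(147, 2) = 10731 pairs i < j, with X_I the indicator of one inversion.
There are 10731 indicators.
For each fixed pair i < j, the values π(i) and π(j) are two distinct elements of {1, …, 147} in uniformly random order; by symmetry P[π(i) > π(j)] = 1/2.
By linearity: E[X] = 10731 · (1/2) = C(147, 2) · (1/2) = 10731/2 = 10731/2 ≈ 5365.5000.

E[X] = 10731/2 = 5365.5000.


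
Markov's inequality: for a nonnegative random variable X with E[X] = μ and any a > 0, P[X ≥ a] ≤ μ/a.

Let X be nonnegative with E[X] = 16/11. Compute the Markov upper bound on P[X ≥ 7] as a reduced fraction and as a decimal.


μ = E[X] = 16/11, a = 7.
Markov: P[X ≥ 7] ≤ μ/a = (16/11)/7 = 16/77.
Numerically: ≈ 0.20779.
(Since a = 7 > μ = 1.45455, the bound 16/77 is < 1 and informative.)

P[X ≥ 7] ≤ 16/77 ≈ 0.20779.


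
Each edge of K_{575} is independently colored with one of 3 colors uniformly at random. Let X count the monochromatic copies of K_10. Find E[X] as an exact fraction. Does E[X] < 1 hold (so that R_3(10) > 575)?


E[X] = C(575, 10) · 3^{1 − 45} = 1006325345561406175305 · 3^{−44} = 1006325345561406175305/984770902183611232881.
As a reduced fraction: E[X] = 111813927284600686145/109418989131512359209 ≈ 1.0218878.
Is E[X] < 1? NO.
Since E[X] ≥ 1, the first-moment bound is inconclusive at n = 575; it does NOT by itself certify R_3(10) > 575.

E[X] = 111813927284600686145/109418989131512359209 ≈ 1.0218878; E[X] ≥ 1; first-moment method inconclusive here.


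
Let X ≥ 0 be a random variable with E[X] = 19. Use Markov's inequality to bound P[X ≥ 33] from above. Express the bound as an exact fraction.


μ = E[X] = 19, a = 33.
Markov: P[X ≥ 33] ≤ μ/a = (19)/33 = 19/33.
Numerically: ≈ 0.5758.
(Since a = 33 > μ = 19.0000, the bound 19/33 is < 1 and informative.)

P[X ≥ 33] ≤ 19/33 ≈ 0.5758.


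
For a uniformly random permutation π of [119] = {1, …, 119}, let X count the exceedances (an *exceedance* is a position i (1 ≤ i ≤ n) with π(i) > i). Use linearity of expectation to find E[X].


Write X = Σ_{i=1}^{119} X_i, where X_i = 1_{π(i) > i}.
For each fixed i, π(i) is uniform over {1, …, 119} (marginal of a uniform permutation), so P[π(i) > i] = (n − i)/n. Summing: Σ_{i=1}^{119} (n − i)/n = (0 + 1 + … + 118)/119 = 119(119 − 1)/(2·119) = (119 − 1)/2.
Hence E[X] = Σ_{i=1}^{119} (119 − i)/119 = 59 ≈ 59.00000.

E[X] = 59 = 59.00000.


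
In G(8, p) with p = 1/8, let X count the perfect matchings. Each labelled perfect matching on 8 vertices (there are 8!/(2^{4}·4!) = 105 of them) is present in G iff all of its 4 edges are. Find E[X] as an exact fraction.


K_8 has 8!/(2^{4}·4!) = 105 labelled perfect matchings.
For each such perfect matching H, let X_H = 1 if all 4 edges of H are present in G. Then P[X_H = 1] = p^{4} = (1/8)^{4} = 1/4096.
By linearity of expectation: E[X] = Σ_H E[X_H] = 105 · p^{4} = 105 · 1/4096 = 105/4096.
Numerically: E[X] ≈ 0.0256.

E[X] = 105 · (1/8)^{4} = 105/4096 ≈ 0.0256.


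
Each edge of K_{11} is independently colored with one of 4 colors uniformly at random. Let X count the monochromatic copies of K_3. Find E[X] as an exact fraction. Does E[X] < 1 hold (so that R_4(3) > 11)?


E[X] = C(11, 3) · 4^{1 − 3} = 165 · 4^{−2} = 165/16.
As a reduced fraction: E[X] = 165/16 ≈ 10.3125.
Is E[X] < 1? NO.
Since E[X] ≥ 1, the first-moment bound is inconclusive at n = 11; it does NOT by itself certify R_4(3) > 11.

E[X] = 165/16 ≈ 10.3125; E[X] ≥ 1; first-moment method inconclusive here.


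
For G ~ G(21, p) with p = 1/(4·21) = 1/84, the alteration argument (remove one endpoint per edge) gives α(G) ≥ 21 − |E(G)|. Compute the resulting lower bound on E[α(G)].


E[|E(G)|] = C(21, 2)·p = 210 · (1/84) = 5/2.
E[α(G)] ≥ n − E[|E(G)|] = 21 − 5/2 = 37/2.
Numerically: ≈ 18.50000.
(This is only a lower bound; the true E[α(G)] may be larger.)

E[α(G)] ≥ 37/2 ≈ 18.50000.


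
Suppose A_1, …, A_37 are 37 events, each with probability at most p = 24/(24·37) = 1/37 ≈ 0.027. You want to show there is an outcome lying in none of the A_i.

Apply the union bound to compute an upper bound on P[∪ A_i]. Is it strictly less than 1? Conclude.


Union bound: P[∪_{i=1}^{37} A_i] ≤ Σ_i P[A_i] ≤ 37·p = 37·(1/37) = 1.
Numerically: 1 ≈ 1.000.
Is 1 < 1? NO.
Since the bound 1 is ≥ 1, the union bound is uninformative here; it does NOT by itself certify existence.

37·p = 1 ≈ 1.000; existence NOT certified by the union bound.


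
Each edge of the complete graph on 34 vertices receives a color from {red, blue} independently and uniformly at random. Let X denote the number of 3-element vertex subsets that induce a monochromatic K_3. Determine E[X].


Let X = Σ_S X_S over the C(34, 3) = 5984 subsets S of size 3, where X_S = 1 if the K_3 on S is monochromatic.
For a fixed S, the K_3 on S has C(3, 2) = 3 edges. P[all 3 edges red] = (1/2)^3, and likewise for blue, so P[monochromatic] = 2·(1/2)^3 = 2^{1 − 3} = 1/4.
By linearity: E[X] = C(34, 3) · 2^{1 − 3} = 5984 · 1/4 = 1496.
Numerically: E[X] ≈ 1496.0000.

E[X] = C(34,3)·2^(1−C(3,2)) = 1496 ≈ 1496.0000.


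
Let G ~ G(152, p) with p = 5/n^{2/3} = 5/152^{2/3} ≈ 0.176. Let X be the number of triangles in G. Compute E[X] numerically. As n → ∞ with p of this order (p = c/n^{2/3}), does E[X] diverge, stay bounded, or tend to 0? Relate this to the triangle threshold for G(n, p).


Number of potential triangles: C(152, 3) = 573800.
Each occurs with probability p³ ≈ (0.176)³ ≈ 5.41032e-03.
By linearity: E[X] = C(152, 3)·p³ ≈ 573800 · 5.41032e-03 ≈ 3104.441.
Since α = 2/3 < 1, p = c/n^{2/3} ≫ 1/n is above the triangle threshold p ~ 1/n. Asymptotically E[X] ~ (c³/6)·n^{3(1−α)} = (5³/6)·n^{1} → ∞; triangles are abundant w.h.p.

E[X] ≈ 3104.441; in regime p = Θ(1/n^{2/3}) E[X] diverges (above the triangle threshold p ~ 1/n).


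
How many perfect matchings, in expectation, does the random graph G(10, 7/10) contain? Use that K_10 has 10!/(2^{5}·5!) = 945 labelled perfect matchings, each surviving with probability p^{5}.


K_10 has 10!/(2^{5}·5!) = 945 labelled perfect matchings.
For each such perfect matching H, let X_H = 1 if all 5 edges of H are present in G. Then P[X_H = 1] = p^{5} = (7/10)^{5} = 16807/100000.
By linearity of expectation: E[X] = Σ_H E[X_H] = 945 · p^{5} = 945 · 16807/100000 = 3176523/20000.
Numerically: E[X] ≈ 158.826.

E[X] = 945 · (7/10)^{5} = 3176523/20000 ≈ 158.826.


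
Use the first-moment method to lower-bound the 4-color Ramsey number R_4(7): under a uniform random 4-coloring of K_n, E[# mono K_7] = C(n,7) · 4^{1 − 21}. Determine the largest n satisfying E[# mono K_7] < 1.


We need C(n, 7) · 4^{1 − 21} < 1, i.e. C(n, 7) < 4^{21 − 1} = 1099511627776.
Check values of n near the boundary:
  n = 174: C(174, 7) = 847879782984; 847879782984 < 1099511627776? YES
  n = 175: C(175, 7) = 883208107275; 883208107275 < 1099511627776? YES
  n = 176: C(176, 7) = 919790691600; 919790691600 < 1099511627776? YES
  n = 177: C(177, 7) = 957664425960; 957664425960 < 1099511627776? YES
  n = 178: C(178, 7) = 996867063280; 996867063280 < 1099511627776? YES
  n = 179: C(179, 7) = 1037437234460; 1037437234460 < 1099511627776? YES
  n = 180: C(180, 7) = 1079414463600; 1079414463600 < 1099511627776? YES
  n = 181: C(181, 7) = 1122839183400; 1122839183400 < 1099511627776? NO
The largest n with C(n, 7) < 1099511627776 is n = 180 (where E[X] = 67463403975/68719476736 ≈ 0.9817217). Hence R_4(7) > 180, i.e. R_4(7) ≥ 181.

Largest n = 180; hence R_4(7) > 180.


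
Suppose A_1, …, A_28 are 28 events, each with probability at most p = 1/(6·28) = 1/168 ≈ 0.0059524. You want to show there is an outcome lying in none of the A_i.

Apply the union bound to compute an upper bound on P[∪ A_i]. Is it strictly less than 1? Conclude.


Union bound: P[∪_{i=1}^{28} A_i] ≤ Σ_i P[A_i] ≤ 28·p = 28·(1/168) = 1/6.
Numerically: 1/6 ≈ 0.1666667.
Is 1/6 < 1? YES.
Since P[∪ A_i] ≤ 1/6 < 1, the complement has P[∩ A_i^c] ≥ 1 − 1/6 = 5/6 > 0, so some outcome avoids every A_i.

28·p = 1/6 ≈ 0.1666667; existence CERTIFIED by the union bound.


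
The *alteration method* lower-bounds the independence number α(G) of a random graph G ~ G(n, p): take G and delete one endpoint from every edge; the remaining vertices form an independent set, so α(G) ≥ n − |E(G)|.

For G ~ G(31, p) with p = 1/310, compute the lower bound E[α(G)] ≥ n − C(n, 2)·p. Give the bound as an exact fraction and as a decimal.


E[|E(G)|] = C(31, 2)·p = 465 · (1/310) = 3/2.
E[α(G)] ≥ n − E[|E(G)|] = 31 − 3/2 = 59/2.
Numerically: ≈ 29.50000.
(This is only a lower bound; the true E[α(G)] may be larger.)

E[α(G)] ≥ 59/2 ≈ 29.50000.


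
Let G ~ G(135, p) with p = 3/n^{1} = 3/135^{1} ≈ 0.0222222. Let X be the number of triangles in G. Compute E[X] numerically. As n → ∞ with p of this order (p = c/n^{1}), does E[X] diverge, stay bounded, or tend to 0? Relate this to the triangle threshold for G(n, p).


Number of potential triangles: C(135, 3) = 400995.
Each occurs with probability p³ ≈ (0.0222222)³ ≈ 1.09739369e-05.
By linearity: E[X] = C(135, 3)·p³ ≈ 400995 · 1.09739369e-05 ≈ 4.400494.
Here α = 1, so p = 3/n is exactly at the triangle threshold p ~ 1/n. Asymptotically E[X] → c³/6 = 3³/6 = 9/2 ≈ 4.500000, a bounded constant. In this regime the triangle count is asymptotically Poisson(c³/6).

E[X] ≈ 4.400494; in regime p = Θ(1/n^{1}) E[X] stays bounded (at the triangle threshold p ~ 1/n).


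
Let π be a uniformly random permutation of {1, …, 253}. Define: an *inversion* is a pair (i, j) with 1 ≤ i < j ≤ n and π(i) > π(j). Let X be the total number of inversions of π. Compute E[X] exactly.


Write X = Σ X_I over the C(253, 2) = 31878 pairs i < j, with X_I the indicator of one inversion.
There are 31878 indicators.
For each fixed pair i < j, the values π(i) and π(j) are two distinct elements of {1, …, 253} in uniformly random order; by symmetry P[π(i) > π(j)] = 1/2.
By linearity: E[X] = 31878 · (1/2) = C(253, 2) · (1/2) = 31878/2 = 15939 ≈ 15939.0000.

E[X] = 15939 = 15939.0000.


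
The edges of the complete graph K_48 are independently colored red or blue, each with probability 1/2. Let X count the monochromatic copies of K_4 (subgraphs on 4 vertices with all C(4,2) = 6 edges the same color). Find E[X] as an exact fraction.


Let X = Σ_S X_S over the C(48, 4) = 194580 subsets S of size 4, where X_S = 1 if the K_4 on S is monochromatic.
For a fixed S, the K_4 on S has C(4, 2) = 6 edges. P[all 6 edges red] = (1/2)^6, and likewise for blue, so P[monochromatic] = 2·(1/2)^6 = 2^{1 − 6} = 1/32.
Summing: E[X] = C(48, 4) · 2^{1 − 6} = 194580 · 1/32 = 48645/8.
Numerically: E[X] ≈ 6080.625000.

E[X] = C(48,4)·2^(1−C(4,2)) = 48645/8 ≈ 6080.625000.


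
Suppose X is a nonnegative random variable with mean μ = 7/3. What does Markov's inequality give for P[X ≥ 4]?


μ = E[X] = 7/3, a = 4.
Markov: P[X ≥ 4] ≤ μ/a = (7/3)/4 = 7/12.
Numerically: ≈ 0.58333.
(Since a = 4 > μ = 2.33333, the bound 7/12 is < 1 and informative.)

P[X ≥ 4] ≤ 7/12 ≈ 0.58333.


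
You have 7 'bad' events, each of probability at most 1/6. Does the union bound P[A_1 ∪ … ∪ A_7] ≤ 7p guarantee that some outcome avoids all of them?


Union bound: P[∪_{i=1}^{7} A_i] ≤ Σ_i P[A_i] ≤ 7·p = 7·(1/6) = 7/6.
Numerically: 7/6 ≈ 1.166667.
Is 7/6 < 1? NO.
Since the bound 7/6 is ≥ 1, the union bound is uninformative here; it does NOT by itself certify existence.

7·p = 7/6 ≈ 1.166667; existence NOT certified by the union bound.


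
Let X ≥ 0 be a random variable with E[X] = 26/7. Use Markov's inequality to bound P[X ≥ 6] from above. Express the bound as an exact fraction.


μ = E[X] = 26/7, a = 6.
Markov: P[X ≥ 6] ≤ μ/a = (26/7)/6 = 13/21.
Numerically: ≈ 0.619048.
(Since a = 6 > μ = 3.714286, the bound 13/21 is < 1 and informative.)

P[X ≥ 6] ≤ 13/21 ≈ 0.619048.
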